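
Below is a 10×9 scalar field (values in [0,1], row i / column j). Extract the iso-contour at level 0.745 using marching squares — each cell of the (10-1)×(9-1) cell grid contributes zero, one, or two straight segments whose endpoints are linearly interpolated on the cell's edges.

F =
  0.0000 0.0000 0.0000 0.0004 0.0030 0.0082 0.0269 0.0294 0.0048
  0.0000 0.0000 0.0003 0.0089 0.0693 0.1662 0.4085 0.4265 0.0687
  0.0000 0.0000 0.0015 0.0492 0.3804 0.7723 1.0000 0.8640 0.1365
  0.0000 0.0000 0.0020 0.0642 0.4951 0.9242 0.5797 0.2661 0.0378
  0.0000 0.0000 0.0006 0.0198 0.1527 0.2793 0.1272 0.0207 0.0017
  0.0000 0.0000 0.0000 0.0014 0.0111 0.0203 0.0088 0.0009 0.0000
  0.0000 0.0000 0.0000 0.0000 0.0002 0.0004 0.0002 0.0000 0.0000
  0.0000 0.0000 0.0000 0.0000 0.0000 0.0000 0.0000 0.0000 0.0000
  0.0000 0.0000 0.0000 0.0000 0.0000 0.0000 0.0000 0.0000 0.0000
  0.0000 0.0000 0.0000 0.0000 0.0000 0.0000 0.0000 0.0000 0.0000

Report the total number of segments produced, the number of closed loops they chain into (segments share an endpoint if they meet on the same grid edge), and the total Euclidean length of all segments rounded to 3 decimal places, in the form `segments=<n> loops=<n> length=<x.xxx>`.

segments=10 loops=1 length=6.593

cell (1,4): code 0100 → (1.955,5.000)–(2.000,4.930)
cell (1,5): code 1100 → (1.569,6.000)–(1.955,5.000)
cell (1,6): code 1100 → (1.728,7.000)–(1.569,6.000)
cell (1,7): code 1000 → (2.000,7.164)–(1.728,7.000)
cell (2,4): code 0110 → (2.000,4.930)–(3.000,4.582)
cell (2,5): code 1011 → (3.000,5.520)–(2.607,6.000)
cell (2,6): code 0011 → (2.607,6.000)–(2.199,7.000)
cell (2,7): code 0001 → (2.199,7.000)–(2.000,7.164)
cell (3,4): code 0010 → (3.000,4.582)–(3.278,5.000)
cell (3,5): code 0001 → (3.278,5.000)–(3.000,5.520)
total: 10 segments, chained into 1 closed loop(s), length Σ = 6.592972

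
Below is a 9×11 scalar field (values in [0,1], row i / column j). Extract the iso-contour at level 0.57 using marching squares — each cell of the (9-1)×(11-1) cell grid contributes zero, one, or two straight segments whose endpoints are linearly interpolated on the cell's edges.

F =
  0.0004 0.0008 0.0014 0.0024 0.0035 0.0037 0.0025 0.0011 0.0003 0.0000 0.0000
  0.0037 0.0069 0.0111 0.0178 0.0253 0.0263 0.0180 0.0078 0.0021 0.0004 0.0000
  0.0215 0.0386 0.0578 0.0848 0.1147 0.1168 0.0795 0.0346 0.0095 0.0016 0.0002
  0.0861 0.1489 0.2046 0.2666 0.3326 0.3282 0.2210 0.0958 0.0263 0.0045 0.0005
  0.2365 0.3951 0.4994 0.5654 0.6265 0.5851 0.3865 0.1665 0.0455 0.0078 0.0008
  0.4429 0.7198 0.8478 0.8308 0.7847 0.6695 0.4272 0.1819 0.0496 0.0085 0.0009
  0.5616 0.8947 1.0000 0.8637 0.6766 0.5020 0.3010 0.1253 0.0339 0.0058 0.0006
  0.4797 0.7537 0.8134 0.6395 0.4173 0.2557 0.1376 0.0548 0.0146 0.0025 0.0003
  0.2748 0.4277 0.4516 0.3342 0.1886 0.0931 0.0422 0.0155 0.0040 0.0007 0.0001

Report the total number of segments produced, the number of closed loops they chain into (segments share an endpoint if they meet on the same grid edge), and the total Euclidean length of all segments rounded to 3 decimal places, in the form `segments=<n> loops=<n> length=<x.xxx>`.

cell (3,3): code 0100 → (3.808,4.000)–(4.000,3.075)
cell (3,4): code 1100 → (3.941,5.000)–(3.808,4.000)
cell (3,5): code 1000 → (4.000,5.076)–(3.941,5.000)
cell (4,0): code 0100 → (4.539,1.000)–(5.000,0.459)
cell (4,1): code 1100 → (4.203,2.000)–(4.539,1.000)
cell (4,2): code 1100 → (4.017,3.000)–(4.203,2.000)
cell (4,3): code 1110 → (4.000,3.075)–(4.017,3.000)
cell (4,5): code 1001 → (5.000,5.411)–(4.000,5.076)
cell (5,0): code 0110 → (5.000,0.459)–(6.000,0.025)
cell (5,4): code 1011 → (6.000,4.611)–(5.594,5.000)
cell (5,5): code 0001 → (5.594,5.000)–(5.000,5.411)
cell (6,0): code 0110 → (6.000,0.025)–(7.000,0.330)
cell (6,3): code 1011 → (7.000,3.313)–(6.411,4.000)
cell (6,4): code 0001 → (6.411,4.000)–(6.000,4.611)
cell (7,0): code 0010 → (7.000,0.330)–(7.563,1.000)
cell (7,1): code 0011 → (7.563,1.000)–(7.673,2.000)
cell (7,2): code 0011 → (7.673,2.000)–(7.228,3.000)
cell (7,3): code 0001 → (7.228,3.000)–(7.000,3.313)
total: 18 segments, chained into 1 closed loop(s), length Σ = 14.388472

segments=18 loops=1 length=14.388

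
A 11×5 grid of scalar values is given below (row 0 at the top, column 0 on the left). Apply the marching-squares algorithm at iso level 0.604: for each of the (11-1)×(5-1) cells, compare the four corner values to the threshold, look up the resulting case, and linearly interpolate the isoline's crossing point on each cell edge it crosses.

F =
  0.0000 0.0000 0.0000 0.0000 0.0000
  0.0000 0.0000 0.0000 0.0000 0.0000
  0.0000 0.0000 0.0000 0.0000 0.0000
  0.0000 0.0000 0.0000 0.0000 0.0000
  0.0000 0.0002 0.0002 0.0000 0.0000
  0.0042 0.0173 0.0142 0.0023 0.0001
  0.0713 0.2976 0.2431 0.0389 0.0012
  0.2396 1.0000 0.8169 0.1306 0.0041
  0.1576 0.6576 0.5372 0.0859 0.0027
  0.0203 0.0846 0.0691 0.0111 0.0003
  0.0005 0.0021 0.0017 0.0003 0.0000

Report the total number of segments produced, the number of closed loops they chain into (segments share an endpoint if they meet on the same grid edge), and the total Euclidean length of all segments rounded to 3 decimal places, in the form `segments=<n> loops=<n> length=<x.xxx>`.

segments=8 loops=1 length=5.375

cell (6,0): code 0100 → (6.436,1.000)–(7.000,0.479)
cell (6,1): code 1100 → (6.629,2.000)–(6.436,1.000)
cell (6,2): code 1000 → (7.000,2.310)–(6.629,2.000)
cell (7,0): code 0110 → (7.000,0.479)–(8.000,0.893)
cell (7,1): code 1011 → (8.000,1.445)–(7.761,2.000)
cell (7,2): code 0001 → (7.761,2.000)–(7.000,2.310)
cell (8,0): code 0010 → (8.000,0.893)–(8.094,1.000)
cell (8,1): code 0001 → (8.094,1.000)–(8.000,1.445)
total: 8 segments, chained into 1 closed loop(s), length Σ = 5.374865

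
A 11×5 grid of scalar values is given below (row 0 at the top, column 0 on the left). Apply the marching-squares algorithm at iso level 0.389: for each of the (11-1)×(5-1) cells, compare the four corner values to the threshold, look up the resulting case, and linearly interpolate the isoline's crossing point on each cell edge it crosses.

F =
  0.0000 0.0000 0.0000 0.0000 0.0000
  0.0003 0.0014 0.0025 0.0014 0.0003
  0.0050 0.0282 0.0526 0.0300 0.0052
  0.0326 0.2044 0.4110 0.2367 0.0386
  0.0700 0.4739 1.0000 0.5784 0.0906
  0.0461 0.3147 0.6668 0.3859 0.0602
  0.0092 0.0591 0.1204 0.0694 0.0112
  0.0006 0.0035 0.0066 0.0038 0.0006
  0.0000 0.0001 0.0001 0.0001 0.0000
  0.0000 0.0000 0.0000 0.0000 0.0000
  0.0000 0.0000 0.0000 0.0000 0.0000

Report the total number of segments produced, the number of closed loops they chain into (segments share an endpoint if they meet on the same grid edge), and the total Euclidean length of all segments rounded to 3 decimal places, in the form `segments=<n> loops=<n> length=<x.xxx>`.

cell (2,1): code 0100 → (2.939,2.000)–(3.000,1.894)
cell (2,2): code 1000 → (3.000,2.126)–(2.939,2.000)
cell (3,0): code 0100 → (3.685,1.000)–(4.000,0.790)
cell (3,1): code 1110 → (3.000,1.894)–(3.685,1.000)
cell (3,2): code 1101 → (3.446,3.000)–(3.000,2.126)
cell (3,3): code 1000 → (4.000,3.388)–(3.446,3.000)
cell (4,0): code 0010 → (4.000,0.790)–(4.533,1.000)
cell (4,1): code 0111 → (4.533,1.000)–(5.000,1.211)
cell (4,2): code 1011 → (5.000,2.989)–(4.984,3.000)
cell (4,3): code 0001 → (4.984,3.000)–(4.000,3.388)
cell (5,1): code 0010 → (5.000,1.211)–(5.508,2.000)
cell (5,2): code 0001 → (5.508,2.000)–(5.000,2.989)
total: 12 segments, chained into 1 closed loop(s), length Σ = 7.638767

segments=12 loops=1 length=7.639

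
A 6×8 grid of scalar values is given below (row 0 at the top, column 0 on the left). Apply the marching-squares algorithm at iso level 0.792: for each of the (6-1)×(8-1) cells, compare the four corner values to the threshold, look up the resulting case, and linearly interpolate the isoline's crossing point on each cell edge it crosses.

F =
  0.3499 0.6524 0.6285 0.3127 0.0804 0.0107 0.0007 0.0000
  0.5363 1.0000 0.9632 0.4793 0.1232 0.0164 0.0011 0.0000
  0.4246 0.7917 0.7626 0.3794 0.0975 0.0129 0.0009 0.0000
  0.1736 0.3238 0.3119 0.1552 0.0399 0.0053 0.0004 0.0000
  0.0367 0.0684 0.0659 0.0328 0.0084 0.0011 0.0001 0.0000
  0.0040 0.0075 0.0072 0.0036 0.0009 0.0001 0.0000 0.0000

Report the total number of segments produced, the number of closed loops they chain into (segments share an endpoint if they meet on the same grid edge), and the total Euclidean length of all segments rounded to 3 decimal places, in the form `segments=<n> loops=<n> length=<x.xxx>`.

cell (0,0): code 0100 → (0.402,1.000)–(1.000,0.551)
cell (0,1): code 1100 → (0.488,2.000)–(0.402,1.000)
cell (0,2): code 1000 → (1.000,2.354)–(0.488,2.000)
cell (1,0): code 0010 → (1.000,0.551)–(1.999,1.000)
cell (1,1): code 0011 → (1.999,1.000)–(1.853,2.000)
cell (1,2): code 0001 → (1.853,2.000)–(1.000,2.354)
total: 6 segments, chained into 1 closed loop(s), length Σ = 5.402579

segments=6 loops=1 length=5.403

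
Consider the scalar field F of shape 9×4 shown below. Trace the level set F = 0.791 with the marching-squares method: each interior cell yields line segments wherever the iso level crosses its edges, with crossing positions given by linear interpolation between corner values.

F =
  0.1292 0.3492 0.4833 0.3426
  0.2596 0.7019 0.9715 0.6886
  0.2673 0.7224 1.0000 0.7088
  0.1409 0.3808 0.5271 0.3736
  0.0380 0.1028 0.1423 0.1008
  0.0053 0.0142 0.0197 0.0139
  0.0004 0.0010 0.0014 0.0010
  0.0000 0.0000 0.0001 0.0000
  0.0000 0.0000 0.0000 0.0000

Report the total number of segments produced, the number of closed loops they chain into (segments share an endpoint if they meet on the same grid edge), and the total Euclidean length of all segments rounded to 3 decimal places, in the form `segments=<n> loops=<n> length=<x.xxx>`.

cell (0,1): code 0100 → (0.630,2.000)–(1.000,1.330)
cell (0,2): code 1000 → (1.000,2.638)–(0.630,2.000)
cell (1,1): code 0110 → (1.000,1.330)–(2.000,1.247)
cell (1,2): code 1001 → (2.000,2.718)–(1.000,2.638)
cell (2,1): code 0010 → (2.000,1.247)–(2.442,2.000)
cell (2,2): code 0001 → (2.442,2.000)–(2.000,2.718)
total: 6 segments, chained into 1 closed loop(s), length Σ = 5.224765

segments=6 loops=1 length=5.225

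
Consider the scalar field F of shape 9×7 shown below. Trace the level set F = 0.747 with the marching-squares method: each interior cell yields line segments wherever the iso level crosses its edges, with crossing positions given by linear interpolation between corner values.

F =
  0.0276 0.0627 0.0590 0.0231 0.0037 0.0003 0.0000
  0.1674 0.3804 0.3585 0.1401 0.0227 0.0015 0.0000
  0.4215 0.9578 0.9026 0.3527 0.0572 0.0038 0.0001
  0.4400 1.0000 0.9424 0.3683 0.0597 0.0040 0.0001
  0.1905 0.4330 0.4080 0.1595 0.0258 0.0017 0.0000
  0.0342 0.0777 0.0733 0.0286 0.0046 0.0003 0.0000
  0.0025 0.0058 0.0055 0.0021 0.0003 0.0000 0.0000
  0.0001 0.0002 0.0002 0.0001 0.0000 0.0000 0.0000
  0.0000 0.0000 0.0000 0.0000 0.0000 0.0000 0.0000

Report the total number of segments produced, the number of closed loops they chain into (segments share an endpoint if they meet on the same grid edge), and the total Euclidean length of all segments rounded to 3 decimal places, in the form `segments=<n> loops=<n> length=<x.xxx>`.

segments=8 loops=1 length=6.083

cell (1,0): code 0100 → (1.635,1.000)–(2.000,0.607)
cell (1,1): code 1100 → (1.714,2.000)–(1.635,1.000)
cell (1,2): code 1000 → (2.000,2.283)–(1.714,2.000)
cell (2,0): code 0110 → (2.000,0.607)–(3.000,0.548)
cell (2,2): code 1001 → (3.000,2.340)–(2.000,2.283)
cell (3,0): code 0010 → (3.000,0.548)–(3.446,1.000)
cell (3,1): code 0011 → (3.446,1.000)–(3.366,2.000)
cell (3,2): code 0001 → (3.366,2.000)–(3.000,2.340)
total: 8 segments, chained into 1 closed loop(s), length Σ = 6.083024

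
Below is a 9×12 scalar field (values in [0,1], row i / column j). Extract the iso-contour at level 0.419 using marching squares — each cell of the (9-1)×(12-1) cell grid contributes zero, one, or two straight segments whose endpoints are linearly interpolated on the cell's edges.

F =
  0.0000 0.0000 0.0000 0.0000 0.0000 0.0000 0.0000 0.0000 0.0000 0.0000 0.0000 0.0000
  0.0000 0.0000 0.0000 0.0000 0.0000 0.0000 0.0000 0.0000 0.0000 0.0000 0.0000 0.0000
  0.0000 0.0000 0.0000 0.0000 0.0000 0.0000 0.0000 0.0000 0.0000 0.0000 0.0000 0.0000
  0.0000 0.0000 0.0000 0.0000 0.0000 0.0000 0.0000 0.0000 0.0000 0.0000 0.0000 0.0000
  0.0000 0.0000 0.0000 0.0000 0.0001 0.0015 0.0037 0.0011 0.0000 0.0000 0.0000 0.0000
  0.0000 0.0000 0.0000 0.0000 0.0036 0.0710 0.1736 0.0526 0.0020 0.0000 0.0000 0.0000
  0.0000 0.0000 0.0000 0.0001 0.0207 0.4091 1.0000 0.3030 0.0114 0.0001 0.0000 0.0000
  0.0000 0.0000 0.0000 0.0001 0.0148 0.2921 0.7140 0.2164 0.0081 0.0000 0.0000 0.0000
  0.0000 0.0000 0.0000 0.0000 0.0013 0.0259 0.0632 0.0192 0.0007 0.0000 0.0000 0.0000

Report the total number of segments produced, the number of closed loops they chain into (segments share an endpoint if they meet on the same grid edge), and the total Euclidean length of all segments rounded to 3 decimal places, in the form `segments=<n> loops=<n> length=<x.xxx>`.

segments=6 loops=1 length=5.947

cell (5,5): code 0100 → (5.297,6.000)–(6.000,5.017)
cell (5,6): code 1000 → (6.000,6.834)–(5.297,6.000)
cell (6,5): code 0110 → (6.000,5.017)–(7.000,5.301)
cell (6,6): code 1001 → (7.000,6.593)–(6.000,6.834)
cell (7,5): code 0010 → (7.000,5.301)–(7.453,6.000)
cell (7,6): code 0001 → (7.453,6.000)–(7.000,6.593)
total: 6 segments, chained into 1 closed loop(s), length Σ = 5.946902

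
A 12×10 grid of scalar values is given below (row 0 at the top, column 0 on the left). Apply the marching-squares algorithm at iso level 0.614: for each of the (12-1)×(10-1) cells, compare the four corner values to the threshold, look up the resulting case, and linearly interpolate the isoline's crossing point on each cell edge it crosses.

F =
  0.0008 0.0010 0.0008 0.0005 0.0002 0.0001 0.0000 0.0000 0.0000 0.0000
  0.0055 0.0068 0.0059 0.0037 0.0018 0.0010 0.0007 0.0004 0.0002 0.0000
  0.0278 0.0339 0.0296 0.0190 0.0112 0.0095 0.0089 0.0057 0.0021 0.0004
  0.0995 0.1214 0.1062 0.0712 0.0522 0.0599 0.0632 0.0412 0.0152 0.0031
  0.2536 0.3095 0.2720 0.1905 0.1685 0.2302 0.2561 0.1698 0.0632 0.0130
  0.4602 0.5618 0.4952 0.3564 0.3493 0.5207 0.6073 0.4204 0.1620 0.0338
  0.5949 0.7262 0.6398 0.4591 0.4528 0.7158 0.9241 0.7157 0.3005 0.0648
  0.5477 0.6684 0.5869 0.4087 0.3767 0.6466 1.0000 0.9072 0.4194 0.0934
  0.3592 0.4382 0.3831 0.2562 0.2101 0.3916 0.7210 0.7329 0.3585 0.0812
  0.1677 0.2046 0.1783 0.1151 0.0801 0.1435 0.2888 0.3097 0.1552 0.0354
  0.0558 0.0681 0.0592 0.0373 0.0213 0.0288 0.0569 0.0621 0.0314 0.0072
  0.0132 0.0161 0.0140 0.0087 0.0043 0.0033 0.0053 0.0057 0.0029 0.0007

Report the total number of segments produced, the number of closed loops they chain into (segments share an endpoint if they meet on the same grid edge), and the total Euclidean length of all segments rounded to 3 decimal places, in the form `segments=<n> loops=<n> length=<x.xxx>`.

segments=20 loops=2 length=15.460

cell (5,0): code 0100 → (5.318,1.000)–(6.000,0.145)
cell (5,1): code 1100 → (5.822,2.000)–(5.318,1.000)
cell (5,2): code 1000 → (6.000,2.143)–(5.822,2.000)
cell (5,4): code 0100 → (5.478,5.000)–(6.000,4.613)
cell (5,5): code 1100 → (5.021,6.000)–(5.478,5.000)
cell (5,6): code 1100 → (5.656,7.000)–(5.021,6.000)
cell (5,7): code 1000 → (6.000,7.245)–(5.656,7.000)
cell (6,0): code 0110 → (6.000,0.145)–(7.000,0.549)
cell (6,1): code 1011 → (7.000,1.667)–(6.488,2.000)
cell (6,2): code 0001 → (6.488,2.000)–(6.000,2.143)
cell (6,4): code 0110 → (6.000,4.613)–(7.000,4.879)
cell (6,7): code 1001 → (7.000,7.601)–(6.000,7.245)
cell (7,0): code 0010 → (7.000,0.549)–(7.236,1.000)
cell (7,1): code 0001 → (7.236,1.000)–(7.000,1.667)
cell (7,4): code 0010 → (7.000,4.879)–(7.128,5.000)
cell (7,5): code 0111 → (7.128,5.000)–(8.000,5.675)
cell (7,7): code 1001 → (8.000,7.318)–(7.000,7.601)
cell (8,5): code 0010 → (8.000,5.675)–(8.248,6.000)
cell (8,6): code 0011 → (8.248,6.000)–(8.281,7.000)
cell (8,7): code 0001 → (8.281,7.000)–(8.000,7.318)
total: 20 segments, chained into 2 closed loop(s), length Σ = 15.460047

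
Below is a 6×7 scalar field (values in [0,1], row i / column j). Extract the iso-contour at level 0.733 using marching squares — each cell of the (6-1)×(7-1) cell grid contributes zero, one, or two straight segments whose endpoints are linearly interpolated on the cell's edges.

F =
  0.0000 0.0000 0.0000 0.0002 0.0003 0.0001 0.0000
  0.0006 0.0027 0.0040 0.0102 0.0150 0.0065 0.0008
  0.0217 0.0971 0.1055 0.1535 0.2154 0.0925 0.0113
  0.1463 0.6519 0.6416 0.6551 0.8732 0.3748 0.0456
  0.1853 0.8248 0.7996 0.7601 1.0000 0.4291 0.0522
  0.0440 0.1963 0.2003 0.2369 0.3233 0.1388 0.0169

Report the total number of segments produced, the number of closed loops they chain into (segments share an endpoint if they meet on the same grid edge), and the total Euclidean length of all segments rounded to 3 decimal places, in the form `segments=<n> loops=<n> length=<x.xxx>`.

cell (2,3): code 0100 → (2.787,4.000)–(3.000,3.357)
cell (2,4): code 1000 → (3.000,4.281)–(2.787,4.000)
cell (3,0): code 0100 → (3.469,1.000)–(4.000,0.856)
cell (3,1): code 1100 → (3.578,2.000)–(3.469,1.000)
cell (3,2): code 1100 → (3.742,3.000)–(3.578,2.000)
cell (3,3): code 1110 → (3.000,3.357)–(3.742,3.000)
cell (3,4): code 1001 → (4.000,4.468)–(3.000,4.281)
cell (4,0): code 0010 → (4.000,0.856)–(4.146,1.000)
cell (4,1): code 0011 → (4.146,1.000)–(4.111,2.000)
cell (4,2): code 0011 → (4.111,2.000)–(4.052,3.000)
cell (4,3): code 0011 → (4.052,3.000)–(4.395,4.000)
cell (4,4): code 0001 → (4.395,4.000)–(4.000,4.468)
total: 12 segments, chained into 1 closed loop(s), length Σ = 9.316192

segments=12 loops=1 length=9.316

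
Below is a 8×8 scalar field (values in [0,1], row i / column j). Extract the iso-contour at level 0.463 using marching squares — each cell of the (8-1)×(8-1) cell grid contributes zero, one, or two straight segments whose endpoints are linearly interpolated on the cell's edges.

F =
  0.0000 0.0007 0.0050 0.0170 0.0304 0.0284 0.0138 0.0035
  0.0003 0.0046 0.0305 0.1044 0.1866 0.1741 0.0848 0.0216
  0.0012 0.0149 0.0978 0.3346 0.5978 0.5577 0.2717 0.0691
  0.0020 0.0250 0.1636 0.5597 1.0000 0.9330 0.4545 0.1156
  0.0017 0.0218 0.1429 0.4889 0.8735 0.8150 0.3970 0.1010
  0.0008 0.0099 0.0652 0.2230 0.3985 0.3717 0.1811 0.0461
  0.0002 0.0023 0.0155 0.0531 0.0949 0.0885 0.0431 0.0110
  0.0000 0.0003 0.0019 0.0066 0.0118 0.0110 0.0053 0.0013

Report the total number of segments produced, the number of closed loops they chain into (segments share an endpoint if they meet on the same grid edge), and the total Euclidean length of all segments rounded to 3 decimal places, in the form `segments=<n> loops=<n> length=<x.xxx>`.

cell (1,3): code 0100 → (1.672,4.000)–(2.000,3.488)
cell (1,4): code 1100 → (1.753,5.000)–(1.672,4.000)
cell (1,5): code 1000 → (2.000,5.331)–(1.753,5.000)
cell (2,2): code 0100 → (2.570,3.000)–(3.000,2.756)
cell (2,3): code 1110 → (2.000,3.488)–(2.570,3.000)
cell (2,5): code 1001 → (3.000,5.982)–(2.000,5.331)
cell (3,2): code 0110 → (3.000,2.756)–(4.000,2.925)
cell (3,5): code 1001 → (4.000,5.842)–(3.000,5.982)
cell (4,2): code 0010 → (4.000,2.925)–(4.097,3.000)
cell (4,3): code 0011 → (4.097,3.000)–(4.864,4.000)
cell (4,4): code 0011 → (4.864,4.000)–(4.794,5.000)
cell (4,5): code 0001 → (4.794,5.000)–(4.000,5.842)
total: 12 segments, chained into 1 closed loop(s), length Σ = 10.029246

segments=12 loops=1 length=10.029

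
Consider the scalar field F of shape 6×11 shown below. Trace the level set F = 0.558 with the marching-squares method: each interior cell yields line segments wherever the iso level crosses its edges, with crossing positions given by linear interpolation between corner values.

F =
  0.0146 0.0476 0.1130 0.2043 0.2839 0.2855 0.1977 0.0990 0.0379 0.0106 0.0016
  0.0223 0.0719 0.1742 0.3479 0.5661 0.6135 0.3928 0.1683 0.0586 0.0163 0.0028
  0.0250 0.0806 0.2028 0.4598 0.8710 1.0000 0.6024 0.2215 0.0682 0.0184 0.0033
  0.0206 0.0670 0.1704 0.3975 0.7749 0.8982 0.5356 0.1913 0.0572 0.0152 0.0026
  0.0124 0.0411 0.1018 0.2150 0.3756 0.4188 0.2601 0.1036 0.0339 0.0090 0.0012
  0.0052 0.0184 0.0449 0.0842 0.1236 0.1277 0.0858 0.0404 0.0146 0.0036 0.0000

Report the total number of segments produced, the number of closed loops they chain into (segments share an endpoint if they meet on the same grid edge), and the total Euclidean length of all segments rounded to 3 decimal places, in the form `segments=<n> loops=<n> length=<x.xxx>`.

cell (0,3): code 0100 → (0.971,4.000)–(1.000,3.963)
cell (0,4): code 1100 → (0.831,5.000)–(0.971,4.000)
cell (0,5): code 1000 → (1.000,5.251)–(0.831,5.000)
cell (1,3): code 0110 → (1.000,3.963)–(2.000,3.239)
cell (1,5): code 1101 → (1.788,6.000)–(1.000,5.251)
cell (1,6): code 1000 → (2.000,6.117)–(1.788,6.000)
cell (2,3): code 0110 → (2.000,3.239)–(3.000,3.425)
cell (2,5): code 1011 → (3.000,5.938)–(2.665,6.000)
cell (2,6): code 0001 → (2.665,6.000)–(2.000,6.117)
cell (3,3): code 0010 → (3.000,3.425)–(3.543,4.000)
cell (3,4): code 0011 → (3.543,4.000)–(3.710,5.000)
cell (3,5): code 0001 → (3.710,5.000)–(3.000,5.938)
total: 12 segments, chained into 1 closed loop(s), length Σ = 8.937170

segments=12 loops=1 length=8.937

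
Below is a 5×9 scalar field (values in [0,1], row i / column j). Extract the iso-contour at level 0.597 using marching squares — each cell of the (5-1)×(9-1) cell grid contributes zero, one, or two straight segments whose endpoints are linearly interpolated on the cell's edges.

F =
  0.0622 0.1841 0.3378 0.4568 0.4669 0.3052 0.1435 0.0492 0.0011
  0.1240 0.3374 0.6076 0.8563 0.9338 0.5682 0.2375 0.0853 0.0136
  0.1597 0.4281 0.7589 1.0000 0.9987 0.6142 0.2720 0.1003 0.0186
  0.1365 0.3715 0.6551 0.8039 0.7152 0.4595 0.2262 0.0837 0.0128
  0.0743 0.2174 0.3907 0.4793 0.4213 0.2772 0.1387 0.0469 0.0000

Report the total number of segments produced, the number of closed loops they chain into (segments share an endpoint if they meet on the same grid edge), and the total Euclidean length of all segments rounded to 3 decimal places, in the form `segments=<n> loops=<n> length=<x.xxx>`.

cell (0,1): code 0100 → (0.961,2.000)–(1.000,1.961)
cell (0,2): code 1100 → (0.351,3.000)–(0.961,2.000)
cell (0,3): code 1100 → (0.279,4.000)–(0.351,3.000)
cell (0,4): code 1000 → (1.000,4.921)–(0.279,4.000)
cell (1,1): code 0110 → (1.000,1.961)–(2.000,1.511)
cell (1,4): code 1101 → (1.626,5.000)–(1.000,4.921)
cell (1,5): code 1000 → (2.000,5.050)–(1.626,5.000)
cell (2,1): code 0110 → (2.000,1.511)–(3.000,1.795)
cell (2,4): code 1011 → (3.000,4.462)–(2.111,5.000)
cell (2,5): code 0001 → (2.111,5.000)–(2.000,5.050)
cell (3,1): code 0010 → (3.000,1.795)–(3.220,2.000)
cell (3,2): code 0011 → (3.220,2.000)–(3.637,3.000)
cell (3,3): code 0011 → (3.637,3.000)–(3.402,4.000)
cell (3,4): code 0001 → (3.402,4.000)–(3.000,4.462)
total: 14 segments, chained into 1 closed loop(s), length Σ = 10.729087

segments=14 loops=1 length=10.729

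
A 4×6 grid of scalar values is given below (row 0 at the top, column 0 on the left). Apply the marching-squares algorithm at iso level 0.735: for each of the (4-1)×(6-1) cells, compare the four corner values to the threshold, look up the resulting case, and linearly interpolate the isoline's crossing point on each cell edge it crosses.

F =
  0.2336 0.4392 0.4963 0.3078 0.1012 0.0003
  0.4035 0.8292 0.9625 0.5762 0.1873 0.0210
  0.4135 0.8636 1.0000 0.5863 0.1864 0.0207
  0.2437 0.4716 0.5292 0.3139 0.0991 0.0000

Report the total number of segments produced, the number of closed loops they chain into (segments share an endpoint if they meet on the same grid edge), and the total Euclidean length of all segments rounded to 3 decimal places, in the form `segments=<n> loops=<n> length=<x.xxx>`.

cell (0,0): code 0100 → (0.758,1.000)–(1.000,0.779)
cell (0,1): code 1100 → (0.512,2.000)–(0.758,1.000)
cell (0,2): code 1000 → (1.000,2.589)–(0.512,2.000)
cell (1,0): code 0110 → (1.000,0.779)–(2.000,0.714)
cell (1,2): code 1001 → (2.000,2.641)–(1.000,2.589)
cell (2,0): code 0010 → (2.000,0.714)–(2.328,1.000)
cell (2,1): code 0011 → (2.328,1.000)–(2.563,2.000)
cell (2,2): code 0001 → (2.563,2.000)–(2.000,2.641)
total: 8 segments, chained into 1 closed loop(s), length Σ = 6.440692

segments=8 loops=1 length=6.441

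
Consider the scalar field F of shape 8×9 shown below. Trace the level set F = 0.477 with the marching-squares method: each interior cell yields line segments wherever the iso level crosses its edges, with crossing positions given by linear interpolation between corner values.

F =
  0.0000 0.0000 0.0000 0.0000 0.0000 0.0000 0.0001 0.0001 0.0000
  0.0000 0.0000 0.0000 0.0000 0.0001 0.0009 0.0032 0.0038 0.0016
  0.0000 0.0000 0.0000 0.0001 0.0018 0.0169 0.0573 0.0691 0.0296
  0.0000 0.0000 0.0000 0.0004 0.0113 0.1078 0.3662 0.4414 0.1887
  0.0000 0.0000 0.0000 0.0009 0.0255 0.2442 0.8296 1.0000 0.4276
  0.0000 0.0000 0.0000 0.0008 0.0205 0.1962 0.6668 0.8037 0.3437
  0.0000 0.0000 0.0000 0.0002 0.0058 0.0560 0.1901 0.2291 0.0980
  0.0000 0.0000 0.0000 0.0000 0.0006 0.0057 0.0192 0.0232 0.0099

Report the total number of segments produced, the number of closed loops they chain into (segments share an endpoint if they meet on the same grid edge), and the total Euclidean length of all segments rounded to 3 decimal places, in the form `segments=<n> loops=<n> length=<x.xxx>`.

cell (3,5): code 0100 → (3.239,6.000)–(4.000,5.398)
cell (3,6): code 1100 → (3.064,7.000)–(3.239,6.000)
cell (3,7): code 1000 → (4.000,7.914)–(3.064,7.000)
cell (4,5): code 0110 → (4.000,5.398)–(5.000,5.597)
cell (4,7): code 1001 → (5.000,7.710)–(4.000,7.914)
cell (5,5): code 0010 → (5.000,5.597)–(5.398,6.000)
cell (5,6): code 0011 → (5.398,6.000)–(5.569,7.000)
cell (5,7): code 0001 → (5.569,7.000)–(5.000,7.710)
total: 8 segments, chained into 1 closed loop(s), length Σ = 7.824948

segments=8 loops=1 length=7.825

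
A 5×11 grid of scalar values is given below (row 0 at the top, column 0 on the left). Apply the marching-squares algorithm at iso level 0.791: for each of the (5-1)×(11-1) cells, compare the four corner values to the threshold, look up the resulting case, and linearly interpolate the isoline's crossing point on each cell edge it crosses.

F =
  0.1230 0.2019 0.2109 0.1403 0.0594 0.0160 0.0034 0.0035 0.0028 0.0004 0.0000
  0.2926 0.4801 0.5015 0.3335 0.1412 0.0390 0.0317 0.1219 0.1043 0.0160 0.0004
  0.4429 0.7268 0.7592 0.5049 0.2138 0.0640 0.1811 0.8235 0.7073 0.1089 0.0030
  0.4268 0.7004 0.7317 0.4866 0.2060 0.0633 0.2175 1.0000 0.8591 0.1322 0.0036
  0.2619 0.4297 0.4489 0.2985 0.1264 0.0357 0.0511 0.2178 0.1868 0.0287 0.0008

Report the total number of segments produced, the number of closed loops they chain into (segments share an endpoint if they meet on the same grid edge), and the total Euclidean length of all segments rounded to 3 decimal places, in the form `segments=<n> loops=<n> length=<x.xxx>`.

cell (1,6): code 0100 → (1.954,7.000)–(2.000,6.949)
cell (1,7): code 1000 → (2.000,7.280)–(1.954,7.000)
cell (2,6): code 0110 → (2.000,6.949)–(3.000,6.733)
cell (2,7): code 1101 → (2.551,8.000)–(2.000,7.280)
cell (2,8): code 1000 → (3.000,8.094)–(2.551,8.000)
cell (3,6): code 0010 → (3.000,6.733)–(3.267,7.000)
cell (3,7): code 0011 → (3.267,7.000)–(3.101,8.000)
cell (3,8): code 0001 → (3.101,8.000)–(3.000,8.094)
total: 8 segments, chained into 1 closed loop(s), length Σ = 4.270123

segments=8 loops=1 length=4.270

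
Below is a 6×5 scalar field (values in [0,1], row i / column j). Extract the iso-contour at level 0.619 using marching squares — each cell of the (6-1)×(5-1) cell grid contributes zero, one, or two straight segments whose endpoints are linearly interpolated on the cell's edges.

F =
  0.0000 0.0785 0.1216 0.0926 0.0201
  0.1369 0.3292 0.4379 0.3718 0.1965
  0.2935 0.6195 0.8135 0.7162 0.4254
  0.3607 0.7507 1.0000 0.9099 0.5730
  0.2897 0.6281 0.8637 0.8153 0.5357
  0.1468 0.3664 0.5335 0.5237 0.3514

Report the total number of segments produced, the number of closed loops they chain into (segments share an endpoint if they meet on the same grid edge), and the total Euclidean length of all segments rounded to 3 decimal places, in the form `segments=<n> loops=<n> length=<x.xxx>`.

segments=12 loops=1 length=10.082

cell (1,0): code 0100 → (1.998,1.000)–(2.000,0.998)
cell (1,1): code 1100 → (1.482,2.000)–(1.998,1.000)
cell (1,2): code 1100 → (1.718,3.000)–(1.482,2.000)
cell (1,3): code 1000 → (2.000,3.334)–(1.718,3.000)
cell (2,0): code 0110 → (2.000,0.998)–(3.000,0.662)
cell (2,3): code 1001 → (3.000,3.863)–(2.000,3.334)
cell (3,0): code 0110 → (3.000,0.662)–(4.000,0.973)
cell (3,3): code 1001 → (4.000,3.702)–(3.000,3.863)
cell (4,0): code 0010 → (4.000,0.973)–(4.035,1.000)
cell (4,1): code 0011 → (4.035,1.000)–(4.741,2.000)
cell (4,2): code 0011 → (4.741,2.000)–(4.673,3.000)
cell (4,3): code 0001 → (4.673,3.000)–(4.000,3.702)
total: 12 segments, chained into 1 closed loop(s), length Σ = 10.082203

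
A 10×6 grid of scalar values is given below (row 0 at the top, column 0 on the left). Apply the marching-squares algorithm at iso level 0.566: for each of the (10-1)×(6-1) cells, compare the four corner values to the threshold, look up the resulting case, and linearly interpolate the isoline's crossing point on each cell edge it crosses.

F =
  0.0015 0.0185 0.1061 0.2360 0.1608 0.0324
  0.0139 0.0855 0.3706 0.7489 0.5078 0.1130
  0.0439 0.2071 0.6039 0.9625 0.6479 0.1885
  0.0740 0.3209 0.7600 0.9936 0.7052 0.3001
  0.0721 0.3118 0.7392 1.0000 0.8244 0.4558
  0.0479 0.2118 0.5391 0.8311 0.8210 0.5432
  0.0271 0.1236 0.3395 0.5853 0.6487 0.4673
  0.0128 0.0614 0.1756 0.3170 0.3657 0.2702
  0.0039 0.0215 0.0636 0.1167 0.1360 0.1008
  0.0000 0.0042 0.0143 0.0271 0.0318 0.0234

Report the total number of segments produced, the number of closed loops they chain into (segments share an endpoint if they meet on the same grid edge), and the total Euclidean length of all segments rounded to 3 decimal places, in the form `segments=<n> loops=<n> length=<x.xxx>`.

segments=18 loops=1 length=14.052

cell (0,2): code 0100 → (0.643,3.000)–(1.000,2.517)
cell (0,3): code 1000 → (1.000,3.759)–(0.643,3.000)
cell (1,1): code 0100 → (1.838,2.000)–(2.000,1.904)
cell (1,2): code 1110 → (1.000,2.517)–(1.838,2.000)
cell (1,3): code 1101 → (1.415,4.000)–(1.000,3.759)
cell (1,4): code 1000 → (2.000,4.178)–(1.415,4.000)
cell (2,1): code 0110 → (2.000,1.904)–(3.000,1.558)
cell (2,4): code 1001 → (3.000,4.344)–(2.000,4.178)
cell (3,1): code 0110 → (3.000,1.558)–(4.000,1.595)
cell (3,4): code 1001 → (4.000,4.701)–(3.000,4.344)
cell (4,1): code 0010 → (4.000,1.595)–(4.866,2.000)
cell (4,2): code 0111 → (4.866,2.000)–(5.000,2.092)
cell (4,4): code 1001 → (5.000,4.918)–(4.000,4.701)
cell (5,2): code 0110 → (5.000,2.092)–(6.000,2.921)
cell (5,4): code 1001 → (6.000,4.456)–(5.000,4.918)
cell (6,2): code 0010 → (6.000,2.921)–(6.072,3.000)
cell (6,3): code 0011 → (6.072,3.000)–(6.292,4.000)
cell (6,4): code 0001 → (6.292,4.000)–(6.000,4.456)
total: 18 segments, chained into 1 closed loop(s), length Σ = 14.052229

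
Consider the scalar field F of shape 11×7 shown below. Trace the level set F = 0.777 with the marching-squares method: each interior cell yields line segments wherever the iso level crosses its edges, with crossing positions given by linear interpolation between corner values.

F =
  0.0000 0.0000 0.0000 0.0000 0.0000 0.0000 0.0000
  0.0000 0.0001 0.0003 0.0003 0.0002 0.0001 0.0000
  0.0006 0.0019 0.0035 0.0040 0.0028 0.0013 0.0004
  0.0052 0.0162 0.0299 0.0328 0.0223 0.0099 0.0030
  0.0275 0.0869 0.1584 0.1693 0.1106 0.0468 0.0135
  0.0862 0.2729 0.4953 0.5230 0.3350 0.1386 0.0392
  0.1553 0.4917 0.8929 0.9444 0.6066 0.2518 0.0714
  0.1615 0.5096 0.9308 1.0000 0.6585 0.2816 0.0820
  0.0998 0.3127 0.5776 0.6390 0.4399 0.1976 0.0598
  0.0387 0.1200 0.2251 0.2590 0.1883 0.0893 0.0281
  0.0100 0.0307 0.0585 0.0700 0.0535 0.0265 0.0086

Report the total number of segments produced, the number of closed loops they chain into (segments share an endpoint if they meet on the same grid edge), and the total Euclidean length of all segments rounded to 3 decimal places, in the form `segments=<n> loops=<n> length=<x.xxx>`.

segments=8 loops=1 length=6.550

cell (5,1): code 0100 → (5.709,2.000)–(6.000,1.711)
cell (5,2): code 1100 → (5.603,3.000)–(5.709,2.000)
cell (5,3): code 1000 → (6.000,3.496)–(5.603,3.000)
cell (6,1): code 0110 → (6.000,1.711)–(7.000,1.635)
cell (6,3): code 1001 → (7.000,3.653)–(6.000,3.496)
cell (7,1): code 0010 → (7.000,1.635)–(7.435,2.000)
cell (7,2): code 0011 → (7.435,2.000)–(7.618,3.000)
cell (7,3): code 0001 → (7.618,3.000)–(7.000,3.653)
total: 8 segments, chained into 1 closed loop(s), length Σ = 6.549969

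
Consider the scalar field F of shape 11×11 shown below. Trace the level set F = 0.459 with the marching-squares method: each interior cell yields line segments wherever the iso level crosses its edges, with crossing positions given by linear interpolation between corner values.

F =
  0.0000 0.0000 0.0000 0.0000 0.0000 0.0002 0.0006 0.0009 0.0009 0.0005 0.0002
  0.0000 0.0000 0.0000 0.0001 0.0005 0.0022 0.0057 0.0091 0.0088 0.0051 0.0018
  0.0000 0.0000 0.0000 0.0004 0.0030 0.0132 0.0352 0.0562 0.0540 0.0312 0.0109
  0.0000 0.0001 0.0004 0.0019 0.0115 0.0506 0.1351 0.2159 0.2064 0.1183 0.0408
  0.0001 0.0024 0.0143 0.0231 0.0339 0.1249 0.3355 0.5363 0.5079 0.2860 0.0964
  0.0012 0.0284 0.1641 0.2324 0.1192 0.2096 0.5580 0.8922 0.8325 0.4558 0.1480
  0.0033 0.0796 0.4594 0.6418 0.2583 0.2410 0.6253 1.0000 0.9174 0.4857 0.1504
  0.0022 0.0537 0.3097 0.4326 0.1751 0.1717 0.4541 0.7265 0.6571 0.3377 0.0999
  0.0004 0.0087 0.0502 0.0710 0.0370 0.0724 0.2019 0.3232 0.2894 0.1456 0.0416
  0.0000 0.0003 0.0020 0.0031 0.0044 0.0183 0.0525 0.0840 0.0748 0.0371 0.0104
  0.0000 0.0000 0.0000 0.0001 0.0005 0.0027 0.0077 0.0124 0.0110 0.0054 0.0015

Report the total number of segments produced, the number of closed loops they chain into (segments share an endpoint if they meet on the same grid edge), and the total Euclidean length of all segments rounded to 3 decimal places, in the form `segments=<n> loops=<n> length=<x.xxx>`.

segments=22 loops=2 length=15.651

cell (3,6): code 0100 → (3.759,7.000)–(4.000,6.615)
cell (3,7): code 1100 → (3.838,8.000)–(3.759,7.000)
cell (3,8): code 1000 → (4.000,8.220)–(3.838,8.000)
cell (4,5): code 0100 → (4.555,6.000)–(5.000,5.716)
cell (4,6): code 1110 → (4.000,6.615)–(4.555,6.000)
cell (4,8): code 1001 → (5.000,8.992)–(4.000,8.220)
cell (5,1): code 0100 → (5.999,2.000)–(6.000,1.999)
cell (5,2): code 1100 → (5.553,3.000)–(5.999,2.000)
cell (5,3): code 1000 → (6.000,3.477)–(5.553,3.000)
cell (5,5): code 0110 → (5.000,5.716)–(6.000,5.567)
cell (5,8): code 1101 → (5.107,9.000)–(5.000,8.992)
cell (5,9): code 1000 → (6.000,9.080)–(5.107,9.000)
cell (6,1): code 0010 → (6.000,1.999)–(6.003,2.000)
cell (6,2): code 0011 → (6.003,2.000)–(6.874,3.000)
cell (6,3): code 0001 → (6.874,3.000)–(6.000,3.477)
cell (6,5): code 0010 → (6.000,5.567)–(6.971,6.000)
cell (6,6): code 0111 → (6.971,6.000)–(7.000,6.018)
cell (6,8): code 1011 → (7.000,8.620)–(6.180,9.000)
cell (6,9): code 0001 → (6.180,9.000)–(6.000,9.080)
cell (7,6): code 0010 → (7.000,6.018)–(7.663,7.000)
cell (7,7): code 0011 → (7.663,7.000)–(7.539,8.000)
cell (7,8): code 0001 → (7.539,8.000)–(7.000,8.620)
total: 22 segments, chained into 2 closed loop(s), length Σ = 15.651033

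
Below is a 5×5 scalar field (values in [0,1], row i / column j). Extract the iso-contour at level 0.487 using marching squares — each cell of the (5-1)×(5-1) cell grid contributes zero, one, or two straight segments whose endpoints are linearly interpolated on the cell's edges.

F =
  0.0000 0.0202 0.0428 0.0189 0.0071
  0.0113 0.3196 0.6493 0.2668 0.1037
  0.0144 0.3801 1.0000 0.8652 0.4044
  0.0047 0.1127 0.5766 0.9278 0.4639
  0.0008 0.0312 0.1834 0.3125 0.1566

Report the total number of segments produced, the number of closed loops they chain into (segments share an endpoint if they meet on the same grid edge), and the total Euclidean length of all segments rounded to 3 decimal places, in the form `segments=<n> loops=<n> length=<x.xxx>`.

segments=10 loops=1 length=8.630

cell (0,1): code 0100 → (0.732,2.000)–(1.000,1.508)
cell (0,2): code 1000 → (1.000,2.424)–(0.732,2.000)
cell (1,1): code 0110 → (1.000,1.508)–(2.000,1.172)
cell (1,2): code 1101 → (1.368,3.000)–(1.000,2.424)
cell (1,3): code 1000 → (2.000,3.821)–(1.368,3.000)
cell (2,1): code 0110 → (2.000,1.172)–(3.000,1.807)
cell (2,3): code 1001 → (3.000,3.950)–(2.000,3.821)
cell (3,1): code 0010 → (3.000,1.807)–(3.228,2.000)
cell (3,2): code 0011 → (3.228,2.000)–(3.716,3.000)
cell (3,3): code 0001 → (3.716,3.000)–(3.000,3.950)
total: 10 segments, chained into 1 closed loop(s), length Σ = 8.630078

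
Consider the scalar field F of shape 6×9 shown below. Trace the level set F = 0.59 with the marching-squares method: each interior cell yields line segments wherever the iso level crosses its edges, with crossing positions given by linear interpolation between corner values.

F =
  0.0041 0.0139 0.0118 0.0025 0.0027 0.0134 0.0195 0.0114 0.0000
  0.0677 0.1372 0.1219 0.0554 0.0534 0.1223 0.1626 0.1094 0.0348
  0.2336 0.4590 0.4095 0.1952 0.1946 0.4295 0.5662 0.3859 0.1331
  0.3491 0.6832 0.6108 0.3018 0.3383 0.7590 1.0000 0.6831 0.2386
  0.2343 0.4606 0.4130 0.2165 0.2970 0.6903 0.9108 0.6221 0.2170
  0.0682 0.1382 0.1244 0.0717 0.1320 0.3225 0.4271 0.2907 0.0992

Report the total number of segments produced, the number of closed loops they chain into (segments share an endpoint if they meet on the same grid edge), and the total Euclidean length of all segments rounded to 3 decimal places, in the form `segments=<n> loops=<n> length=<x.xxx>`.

cell (2,0): code 0100 → (2.584,1.000)–(3.000,0.721)
cell (2,1): code 1100 → (2.897,2.000)–(2.584,1.000)
cell (2,2): code 1000 → (3.000,2.067)–(2.897,2.000)
cell (2,4): code 0100 → (2.487,5.000)–(3.000,4.598)
cell (2,5): code 1100 → (2.055,6.000)–(2.487,5.000)
cell (2,6): code 1100 → (2.687,7.000)–(2.055,6.000)
cell (2,7): code 1000 → (3.000,7.209)–(2.687,7.000)
cell (3,0): code 0010 → (3.000,0.721)–(3.419,1.000)
cell (3,1): code 0011 → (3.419,1.000)–(3.105,2.000)
cell (3,2): code 0001 → (3.105,2.000)–(3.000,2.067)
cell (3,4): code 0110 → (3.000,4.598)–(4.000,4.745)
cell (3,7): code 1001 → (4.000,7.079)–(3.000,7.209)
cell (4,4): code 0010 → (4.000,4.745)–(4.273,5.000)
cell (4,5): code 0011 → (4.273,5.000)–(4.663,6.000)
cell (4,6): code 0011 → (4.663,6.000)–(4.097,7.000)
cell (4,7): code 0001 → (4.097,7.000)–(4.000,7.079)
total: 16 segments, chained into 2 closed loop(s), length Σ = 11.388647

segments=16 loops=2 length=11.389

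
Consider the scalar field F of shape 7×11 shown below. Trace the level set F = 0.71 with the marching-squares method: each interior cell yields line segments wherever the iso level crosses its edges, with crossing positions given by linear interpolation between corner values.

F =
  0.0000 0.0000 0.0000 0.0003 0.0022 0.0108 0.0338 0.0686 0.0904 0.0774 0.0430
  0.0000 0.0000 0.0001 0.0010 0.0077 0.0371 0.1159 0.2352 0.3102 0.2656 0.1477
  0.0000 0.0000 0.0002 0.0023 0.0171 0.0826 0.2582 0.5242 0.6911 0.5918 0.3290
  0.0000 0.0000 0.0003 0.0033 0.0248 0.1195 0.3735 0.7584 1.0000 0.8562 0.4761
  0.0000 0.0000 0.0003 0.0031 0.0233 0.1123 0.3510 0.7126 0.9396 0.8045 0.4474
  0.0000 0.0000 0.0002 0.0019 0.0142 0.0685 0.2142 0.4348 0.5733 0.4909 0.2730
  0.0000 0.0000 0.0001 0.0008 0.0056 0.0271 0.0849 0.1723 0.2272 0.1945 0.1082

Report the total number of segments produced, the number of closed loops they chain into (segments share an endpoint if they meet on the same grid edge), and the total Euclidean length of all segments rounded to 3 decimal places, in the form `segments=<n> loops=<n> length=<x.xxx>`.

cell (2,6): code 0100 → (2.793,7.000)–(3.000,6.874)
cell (2,7): code 1100 → (2.061,8.000)–(2.793,7.000)
cell (2,8): code 1100 → (2.447,9.000)–(2.061,8.000)
cell (2,9): code 1000 → (3.000,9.385)–(2.447,9.000)
cell (3,6): code 0110 → (3.000,6.874)–(4.000,6.993)
cell (3,9): code 1001 → (4.000,9.265)–(3.000,9.385)
cell (4,6): code 0010 → (4.000,6.993)–(4.009,7.000)
cell (4,7): code 0011 → (4.009,7.000)–(4.627,8.000)
cell (4,8): code 0011 → (4.627,8.000)–(4.301,9.000)
cell (4,9): code 0001 → (4.301,9.000)–(4.000,9.265)
total: 10 segments, chained into 1 closed loop(s), length Σ = 7.880640

segments=10 loops=1 length=7.881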